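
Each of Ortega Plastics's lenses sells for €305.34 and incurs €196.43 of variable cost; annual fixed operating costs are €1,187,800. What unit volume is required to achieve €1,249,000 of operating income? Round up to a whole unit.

22,375 lenses

Unit CM = price − variable cost = €305.34 − €196.43 = €108.91.
Required volume = (fixed costs + target profit) ÷ CM = (€1,187,800 + €1,249,000) ÷ €108.91 = 22,374.44, so 22,375 lenses.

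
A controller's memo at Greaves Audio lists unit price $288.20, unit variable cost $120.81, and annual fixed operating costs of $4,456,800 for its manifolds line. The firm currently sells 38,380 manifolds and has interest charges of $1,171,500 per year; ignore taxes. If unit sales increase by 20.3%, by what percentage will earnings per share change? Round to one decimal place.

+163.8%

Contribution at this volume is 38,380 × $167.39 = $6,424,428.20.
Operating income = contribution − fixed costs = $6,424,428.20 − $4,456,800 = $1,967,628.20.
Interest = $1,171,500.00, so EBIT − I = $796,128.20.
Degree of combined leverage = contribution ÷ (EBIT − I) = $6,424,428.20 ÷ $796,128.20 = 8.0696.
%ΔEPS = DCL × %ΔSales = 8.0696 × +20.3% = +163.8%.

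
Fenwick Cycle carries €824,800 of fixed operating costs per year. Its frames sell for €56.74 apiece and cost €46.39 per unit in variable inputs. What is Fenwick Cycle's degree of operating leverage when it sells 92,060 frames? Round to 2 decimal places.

7.44

Total contribution margin = 92,060 × €10.35 = €952,821.00.
Operating income = contribution − fixed costs = €952,821.00 − €824,800 = €128,021.00.
So DOL = total CM / EBIT = €952,821.00 / €128,021.00 = 7.4427.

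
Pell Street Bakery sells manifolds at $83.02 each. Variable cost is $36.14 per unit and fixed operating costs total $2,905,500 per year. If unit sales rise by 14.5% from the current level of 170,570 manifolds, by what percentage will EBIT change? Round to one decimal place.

+22.8%

Total contribution margin = 170,570 × $46.88 = $7,996,321.60.
Subtracting fixed costs: EBIT = $7,996,321.60 − $2,905,500 = $5,090,821.60.
So DOL = total CM / EBIT = $7,996,321.60 / $5,090,821.60 = 1.5707.
Operating income changes by 1.5707 × +14.5% = +22.8%.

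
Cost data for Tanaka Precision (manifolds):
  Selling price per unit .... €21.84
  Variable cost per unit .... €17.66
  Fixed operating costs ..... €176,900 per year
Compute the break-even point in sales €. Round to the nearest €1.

€924,281

CM per unit = €21.84 − €17.66 = €4.18; CM ratio = €4.18 / €21.84 = 0.1914.
Break-even revenue = fixed costs × price ÷ CM = €176,900 × €21.84 ÷ €4.18 = €924,281.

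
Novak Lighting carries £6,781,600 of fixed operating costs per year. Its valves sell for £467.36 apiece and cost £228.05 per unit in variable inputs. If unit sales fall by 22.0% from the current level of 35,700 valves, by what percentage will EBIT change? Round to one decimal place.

-106.7%

Contribution at this volume is 35,700 × £239.31 = £8,543,367.00.
Operating income = contribution − fixed costs = £8,543,367.00 − £6,781,600 = £1,761,767.00.
Degree of operating leverage = £8,543,367.00 / £1,761,767.00 = 4.8493.
So EBIT moves 4.8493 × (-22.0%) = -106.7%.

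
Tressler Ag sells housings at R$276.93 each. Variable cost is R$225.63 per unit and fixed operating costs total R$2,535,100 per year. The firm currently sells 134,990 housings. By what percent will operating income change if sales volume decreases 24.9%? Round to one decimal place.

-39.3%

Contribution at this volume is 134,990 × R$51.30 = R$6,924,987.00.
Operating income = contribution − fixed costs = R$6,924,987.00 − R$2,535,100 = R$4,389,887.00.
DOL = contribution ÷ EBIT = R$6,924,987.00 ÷ R$4,389,887.00 = 1.5775.
%ΔEBIT = DOL × %ΔSales = 1.5775 × -24.9% = -39.3%.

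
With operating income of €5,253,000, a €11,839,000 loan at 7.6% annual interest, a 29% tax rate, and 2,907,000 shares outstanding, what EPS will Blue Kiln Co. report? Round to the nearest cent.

€1.06

Pre-tax income = €5,253,000 − €899,764.00 = €4,353,236.00.
After tax at 29%: net income = €4,353,236.00 × 0.71 = €3,090,797.56.
Per share: €3,090,797.56 / 2,907,000 shares = €1.06.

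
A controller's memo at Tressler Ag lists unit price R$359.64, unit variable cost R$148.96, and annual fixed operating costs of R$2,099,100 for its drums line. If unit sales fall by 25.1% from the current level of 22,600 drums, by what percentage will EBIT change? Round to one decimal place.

Total contribution margin = 22,600 × R$210.68 = R$4,761,368.00.
Subtracting fixed costs: EBIT = R$4,761,368.00 − R$2,099,100 = R$2,662,268.00.
Degree of operating leverage = R$4,761,368.00 / R$2,662,268.00 = 1.7885.
So EBIT moves 1.7885 × (-25.1%) = -44.9%.

-44.9%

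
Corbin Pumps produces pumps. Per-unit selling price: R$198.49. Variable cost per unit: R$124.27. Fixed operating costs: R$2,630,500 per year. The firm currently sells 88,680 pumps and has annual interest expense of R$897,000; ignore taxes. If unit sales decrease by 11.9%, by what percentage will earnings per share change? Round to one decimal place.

-25.6%

At 88,680 units, contribution = 88,680 × R$74.22 = R$6,581,829.60.
Subtracting fixed costs: EBIT = R$6,581,829.60 − R$2,630,500 = R$3,951,329.60.
Interest = R$897,000.00, so EBIT − I = R$3,054,329.60.
DCL = total CM / (EBIT − I) = R$6,581,829.60 / R$3,054,329.60 = 2.1549.
EPS therefore changes by 2.1549 × (-11.9%) = -25.6%.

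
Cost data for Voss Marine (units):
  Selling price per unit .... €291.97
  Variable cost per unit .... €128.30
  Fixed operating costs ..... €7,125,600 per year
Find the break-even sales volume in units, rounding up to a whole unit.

43,537 units

Unit CM = price − variable cost = €291.97 − €128.30 = €163.67.
Break-even Q = €7,125,600 / €163.67 = 43,536.38 → 43,537 units.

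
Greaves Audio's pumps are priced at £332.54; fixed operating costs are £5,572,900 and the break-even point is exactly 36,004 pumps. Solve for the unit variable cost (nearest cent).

£177.75

Contribution per unit must be FC / Q = £5,572,900 / 36,004 = £154.7856.
Hence VC = price − CM = £332.54 − £154.7856 = £177.75.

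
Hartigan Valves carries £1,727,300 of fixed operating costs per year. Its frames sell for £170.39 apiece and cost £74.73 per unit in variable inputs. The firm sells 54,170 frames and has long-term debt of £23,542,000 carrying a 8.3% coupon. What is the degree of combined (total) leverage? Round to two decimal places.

3.45

Total contribution margin = 54,170 × £95.66 = £5,181,902.20.
EBIT = £5,181,902.20 − £1,727,300 = £3,454,602.20. Interest = £1,953,986.00.
DOL = £5,181,902.20 ÷ £3,454,602.20 = 1.5000; DFL = £3,454,602.20 ÷ £1,500,616.20 = 2.3021.
Combined leverage = 1.5000 × 2.3021 = 3.4532.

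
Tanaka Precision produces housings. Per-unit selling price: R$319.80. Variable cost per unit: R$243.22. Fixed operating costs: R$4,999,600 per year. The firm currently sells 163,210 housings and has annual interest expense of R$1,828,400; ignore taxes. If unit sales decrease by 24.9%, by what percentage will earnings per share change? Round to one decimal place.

-54.9%

Contribution at this volume is 163,210 × R$76.58 = R$12,498,621.80.
Subtracting fixed costs: EBIT = R$12,498,621.80 − R$4,999,600 = R$7,499,021.80.
Interest = R$1,828,400.00, so EBIT − I = R$5,670,621.80.
DCL = total CM / (EBIT − I) = R$12,498,621.80 / R$5,670,621.80 = 2.2041.
%ΔEPS = DCL × %ΔSales = 2.2041 × -24.9% = -54.9%.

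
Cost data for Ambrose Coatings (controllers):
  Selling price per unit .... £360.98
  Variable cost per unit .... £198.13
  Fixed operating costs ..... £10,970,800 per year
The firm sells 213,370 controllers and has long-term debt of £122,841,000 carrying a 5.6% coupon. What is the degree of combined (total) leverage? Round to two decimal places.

At 213,370 units, contribution = 213,370 × £162.85 = £34,747,304.50.
EBIT = £34,747,304.50 − £10,970,800 = £23,776,504.50. Interest = £6,879,096.00, so EBIT − I = £16,897,408.50.
DCL = contribution ÷ (EBIT − I) = £34,747,304.50 ÷ £16,897,408.50 = 2.0564.

2.06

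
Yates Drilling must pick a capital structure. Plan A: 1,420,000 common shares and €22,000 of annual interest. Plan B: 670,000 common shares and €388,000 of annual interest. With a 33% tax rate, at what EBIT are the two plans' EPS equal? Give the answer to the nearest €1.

€714,960

Set EPS_A = EPS_B: (EBIT − €22,000)(1 − 0.33) ÷ 1,420,000 = (EBIT − €388,000)(1 − 0.33) ÷ 670,000.
The (1 − t) factor cancels: (EBIT − 22,000) × 670,000 = (EBIT − 388,000) × 1,420,000.
Solving, EBIT = (388,000·1,420,000 − 22,000·670,000) / (1,420,000 − 670,000) = 536,220,000,000 / 750,000 = 714,960.00.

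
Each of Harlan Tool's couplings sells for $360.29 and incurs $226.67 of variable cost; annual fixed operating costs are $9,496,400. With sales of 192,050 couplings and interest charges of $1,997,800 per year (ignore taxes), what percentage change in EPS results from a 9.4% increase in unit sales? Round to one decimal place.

+17.0%

At 192,050 units, contribution = 192,050 × $133.62 = $25,661,721.00.
Subtracting fixed costs: EBIT = $25,661,721.00 − $9,496,400 = $16,165,321.00.
After interest of $1,997,800.00, pre-tax earnings = $14,167,521.00.
Degree of combined leverage = contribution ÷ (EBIT − I) = $25,661,721.00 ÷ $14,167,521.00 = 1.8113.
%ΔEPS = DCL × %ΔSales = 1.8113 × +9.4% = +17.0%.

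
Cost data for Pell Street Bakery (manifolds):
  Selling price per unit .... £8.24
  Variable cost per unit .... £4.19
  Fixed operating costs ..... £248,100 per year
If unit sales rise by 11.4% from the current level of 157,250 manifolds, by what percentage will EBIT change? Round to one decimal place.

+18.7%

Total contribution margin = 157,250 × £4.05 = £636,862.50.
Operating income = contribution − fixed costs = £636,862.50 − £248,100 = £388,762.50.
So DOL = total CM / EBIT = £636,862.50 / £388,762.50 = 1.6382.
So EBIT moves 1.6382 × (+11.4%) = +18.7%.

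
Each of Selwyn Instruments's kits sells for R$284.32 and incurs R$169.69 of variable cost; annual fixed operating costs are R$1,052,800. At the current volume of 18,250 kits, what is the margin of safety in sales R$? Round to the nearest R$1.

R$2,577,551

Each unit contributes R$284.32 − R$169.69 = R$114.63. Break-even units = R$1,052,800 ÷ R$114.63 = 9,184.33; break-even revenue = 9,184.33 × R$284.32 = R$2,611,289.33.
Current sales = 18,250 × R$284.32 = R$5,188,840.00.
Margin of safety = R$5,188,840.00 − R$2,611,289.33 = R$2,577,551.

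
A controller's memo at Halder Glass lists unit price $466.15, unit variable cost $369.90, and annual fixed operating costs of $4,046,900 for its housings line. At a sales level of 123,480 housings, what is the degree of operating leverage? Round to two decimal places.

1.52

Total contribution margin = 123,480 × $96.25 = $11,884,950.00.
EBIT = $11,884,950.00 − $4,046,900 = $7,838,050.00.
Degree of operating leverage = $11,884,950.00 / $7,838,050.00 = 1.5163.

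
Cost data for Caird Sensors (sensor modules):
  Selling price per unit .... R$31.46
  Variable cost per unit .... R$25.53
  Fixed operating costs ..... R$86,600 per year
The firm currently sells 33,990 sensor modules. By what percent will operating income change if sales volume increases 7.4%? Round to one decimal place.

Contribution at this volume is 33,990 × R$5.93 = R$201,560.70.
Operating income = contribution − fixed costs = R$201,560.70 − R$86,600 = R$114,960.70.
So DOL = total CM / EBIT = R$201,560.70 / R$114,960.70 = 1.7533.
So EBIT moves 1.7533 × (+7.4%) = +13.0%.

+13.0%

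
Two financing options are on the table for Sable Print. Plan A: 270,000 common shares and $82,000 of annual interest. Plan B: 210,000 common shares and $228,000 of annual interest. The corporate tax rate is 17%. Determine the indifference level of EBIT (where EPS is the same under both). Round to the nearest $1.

$739,000

Set EPS_A = EPS_B: (EBIT − $82,000)(1 − 0.17) ÷ 270,000 = (EBIT − $228,000)(1 − 0.17) ÷ 210,000.
The (1 − t) factor cancels: (EBIT − 82,000) × 210,000 = (EBIT − 228,000) × 270,000.
EBIT × (270,000 − 210,000) = 228,000 × 270,000 − 82,000 × 210,000 = 44,340,000,000, so EBIT = 44,340,000,000 ÷ 60,000 = 739,000.00.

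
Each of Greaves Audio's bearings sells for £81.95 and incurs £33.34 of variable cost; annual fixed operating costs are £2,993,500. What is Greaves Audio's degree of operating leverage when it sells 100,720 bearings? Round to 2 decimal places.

Total contribution margin = 100,720 × £48.61 = £4,895,999.20.
Operating income = contribution − fixed costs = £4,895,999.20 − £2,993,500 = £1,902,499.20.
DOL = contribution ÷ EBIT = £4,895,999.20 ÷ £1,902,499.20 = 2.5735.

2.57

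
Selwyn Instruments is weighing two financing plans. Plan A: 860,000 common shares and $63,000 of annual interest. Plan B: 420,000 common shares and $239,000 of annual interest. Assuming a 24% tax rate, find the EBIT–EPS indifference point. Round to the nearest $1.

Set EPS_A = EPS_B: (EBIT − $63,000)(1 − 0.24) ÷ 860,000 = (EBIT − $239,000)(1 − 0.24) ÷ 420,000.
Cancelling (1 − t) and cross-multiplying: 420,000·(EBIT − 63,000) = 860,000·(EBIT − 239,000).
Solving, EBIT = (239,000·860,000 − 63,000·420,000) / (860,000 − 420,000) = 179,080,000,000 / 440,000 = 407,000.00.

$407,000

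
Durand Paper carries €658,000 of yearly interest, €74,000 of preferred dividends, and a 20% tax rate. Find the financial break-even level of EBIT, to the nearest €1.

€750,500

Preferred dividends are paid after tax, so their pre-tax equivalent is €74,000 ÷ (1 − 0.20) = €92,500.00.
Financial break-even EBIT = interest + D_p ÷ (1 − t) = €658,000 + €92,500.00 = €750,500.00.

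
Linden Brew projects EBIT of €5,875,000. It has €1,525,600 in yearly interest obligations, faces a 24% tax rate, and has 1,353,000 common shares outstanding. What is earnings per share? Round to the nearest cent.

Interest = €1,525,600.00, so EBT = €5,875,000 − €1,525,600.00 = €4,349,400.00.
After tax at 24%: net income = €4,349,400.00 × 0.76 = €3,305,544.00.
Per share: €3,305,544.00 / 1,353,000 shares = €2.44.

€2.44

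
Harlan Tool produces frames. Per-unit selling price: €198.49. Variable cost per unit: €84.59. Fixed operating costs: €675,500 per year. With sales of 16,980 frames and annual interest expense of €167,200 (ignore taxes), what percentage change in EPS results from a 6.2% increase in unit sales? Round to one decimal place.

+11.0%

Contribution at this volume is 16,980 × €113.90 = €1,934,022.00.
Subtracting fixed costs: EBIT = €1,934,022.00 − €675,500 = €1,258,522.00.
Interest = €167,200.00, so EBIT − I = €1,091,322.00.
DCL = total CM / (EBIT − I) = €1,934,022.00 / €1,091,322.00 = 1.7722.
EPS therefore changes by 1.7722 × (+6.2%) = +11.0%.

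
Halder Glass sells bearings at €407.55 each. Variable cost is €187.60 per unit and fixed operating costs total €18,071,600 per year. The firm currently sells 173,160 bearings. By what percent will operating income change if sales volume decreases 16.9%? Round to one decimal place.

Total contribution margin = 173,160 × €219.95 = €38,086,542.00.
Subtracting fixed costs: EBIT = €38,086,542.00 − €18,071,600 = €20,014,942.00.
DOL = contribution ÷ EBIT = €38,086,542.00 ÷ €20,014,942.00 = 1.9029.
Operating income changes by 1.9029 × -16.9% = -32.2%.

-32.2%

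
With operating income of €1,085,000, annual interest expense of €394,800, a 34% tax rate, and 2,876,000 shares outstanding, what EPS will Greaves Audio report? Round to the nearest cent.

€0.16

Pre-tax income = €1,085,000 − €394,800.00 = €690,200.00.
Net income = €690,200.00 × (1 − 0.34) = €455,532.00.
Per share: €455,532.00 / 2,876,000 shares = €0.16.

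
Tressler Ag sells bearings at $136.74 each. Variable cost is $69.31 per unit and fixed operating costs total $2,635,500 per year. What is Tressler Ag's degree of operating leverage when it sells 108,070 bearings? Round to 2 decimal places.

1.57

Total contribution margin = 108,070 × $67.43 = $7,287,160.10.
Subtracting fixed costs: EBIT = $7,287,160.10 − $2,635,500 = $4,651,660.10.
Degree of operating leverage = $7,287,160.10 / $4,651,660.10 = 1.5666.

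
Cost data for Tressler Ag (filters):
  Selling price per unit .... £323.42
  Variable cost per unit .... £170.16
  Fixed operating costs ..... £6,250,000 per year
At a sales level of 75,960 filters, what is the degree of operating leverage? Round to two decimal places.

Contribution at this volume is 75,960 × £153.26 = £11,641,629.60.
Operating income = contribution − fixed costs = £11,641,629.60 − £6,250,000 = £5,391,629.60.
DOL = contribution ÷ EBIT = £11,641,629.60 ÷ £5,391,629.60 = 2.1592.

2.16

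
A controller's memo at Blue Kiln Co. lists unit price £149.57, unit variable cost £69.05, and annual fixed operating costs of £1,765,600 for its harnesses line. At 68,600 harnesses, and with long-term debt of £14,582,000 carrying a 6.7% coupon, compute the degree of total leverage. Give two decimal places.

Contribution at this volume is 68,600 × £80.52 = £5,523,672.00.
Operating income = contribution − fixed costs = £5,523,672.00 − £1,765,600 = £3,758,072.00. Interest = £976,994.00.
DOL = £5,523,672.00 ÷ £3,758,072.00 = 1.4698; DFL = £3,758,072.00 ÷ £2,781,078.00 = 1.3513.
DCL = DOL × DFL = 1.4698 × 1.3513 = 1.9861.

1.99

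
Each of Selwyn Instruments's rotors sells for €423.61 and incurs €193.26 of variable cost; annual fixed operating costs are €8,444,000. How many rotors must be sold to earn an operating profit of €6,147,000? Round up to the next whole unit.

Each unit contributes €423.61 − €193.26 = €230.35.
Need Q such that Q × €230.35 − €8,444,000 = €6,147,000, i.e. Q = €14,591,000 / €230.35 = 63,342.74 → 63,343.

63,343 rotors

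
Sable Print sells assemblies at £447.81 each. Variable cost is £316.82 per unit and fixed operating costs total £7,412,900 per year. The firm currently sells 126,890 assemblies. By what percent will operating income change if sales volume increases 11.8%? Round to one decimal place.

At 126,890 units, contribution = 126,890 × £130.99 = £16,621,321.10.
Operating income = contribution − fixed costs = £16,621,321.10 − £7,412,900 = £9,208,421.10.
Degree of operating leverage = £16,621,321.10 / £9,208,421.10 = 1.8050.
So EBIT moves 1.8050 × (+11.8%) = +21.3%.

+21.3%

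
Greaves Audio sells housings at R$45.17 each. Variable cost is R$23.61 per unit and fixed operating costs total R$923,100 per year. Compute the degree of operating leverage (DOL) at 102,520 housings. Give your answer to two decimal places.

Contribution at this volume is 102,520 × R$21.56 = R$2,210,331.20.
Subtracting fixed costs: EBIT = R$2,210,331.20 − R$923,100 = R$1,287,231.20.
Degree of operating leverage = R$2,210,331.20 / R$1,287,231.20 = 1.7171.

1.72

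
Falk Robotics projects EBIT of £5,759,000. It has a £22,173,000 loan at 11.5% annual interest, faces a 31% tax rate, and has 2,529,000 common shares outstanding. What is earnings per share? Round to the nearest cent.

Pre-tax income = £5,759,000 − £2,549,895.00 = £3,209,105.00.
After tax at 31%: net income = £3,209,105.00 × 0.69 = £2,214,282.45.
EPS = £2,214,282.45 ÷ 2,529,000 = £0.88.

£0.88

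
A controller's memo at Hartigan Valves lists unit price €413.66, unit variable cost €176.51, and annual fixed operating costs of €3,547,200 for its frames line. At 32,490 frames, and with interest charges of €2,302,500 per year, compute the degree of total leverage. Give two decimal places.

At 32,490 units, contribution = 32,490 × €237.15 = €7,705,003.50.
Operating income = contribution − fixed costs = €7,705,003.50 − €3,547,200 = €4,157,803.50. Interest = €2,302,500.00, so EBIT − I = €1,855,303.50.
Degree of total leverage = total CM / (EBIT − interest) = €7,705,003.50 / €1,855,303.50 = 4.1530.

4.15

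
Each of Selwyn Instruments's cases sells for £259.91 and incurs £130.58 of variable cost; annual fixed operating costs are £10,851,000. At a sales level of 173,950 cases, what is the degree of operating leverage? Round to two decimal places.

At 173,950 units, contribution = 173,950 × £129.33 = £22,496,953.50.
Operating income = contribution − fixed costs = £22,496,953.50 − £10,851,000 = £11,645,953.50.
So DOL = total CM / EBIT = £22,496,953.50 / £11,645,953.50 = 1.9317.

1.93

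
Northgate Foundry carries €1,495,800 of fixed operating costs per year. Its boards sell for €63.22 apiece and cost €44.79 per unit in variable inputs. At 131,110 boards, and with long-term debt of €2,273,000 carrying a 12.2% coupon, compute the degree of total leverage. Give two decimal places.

Total contribution margin = 131,110 × €18.43 = €2,416,357.30.
EBIT = €2,416,357.30 − €1,495,800 = €920,557.30. Interest = €277,306.00, so EBIT − I = €643,251.30.
Degree of total leverage = total CM / (EBIT − interest) = €2,416,357.30 / €643,251.30 = 3.7565.

3.76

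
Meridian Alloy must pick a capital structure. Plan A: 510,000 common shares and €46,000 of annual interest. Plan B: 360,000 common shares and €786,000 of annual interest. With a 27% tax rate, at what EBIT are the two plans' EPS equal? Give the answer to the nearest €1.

€2,562,000

Set EPS_A = EPS_B: (EBIT − €46,000)(1 − 0.27) ÷ 510,000 = (EBIT − €786,000)(1 − 0.27) ÷ 360,000.
The (1 − t) factor cancels: (EBIT − 46,000) × 360,000 = (EBIT − 786,000) × 510,000.
EBIT × (510,000 − 360,000) = 786,000 × 510,000 − 46,000 × 360,000 = 384,300,000,000, so EBIT = 384,300,000,000 ÷ 150,000 = 2,562,000.00.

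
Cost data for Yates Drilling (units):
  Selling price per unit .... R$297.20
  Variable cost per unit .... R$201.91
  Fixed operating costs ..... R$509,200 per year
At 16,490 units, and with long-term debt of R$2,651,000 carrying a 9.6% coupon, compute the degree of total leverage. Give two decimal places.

1.95

At 16,490 units, contribution = 16,490 × R$95.29 = R$1,571,332.10.
Operating income = contribution − fixed costs = R$1,571,332.10 − R$509,200 = R$1,062,132.10. Interest = R$254,496.00.
DOL = R$1,571,332.10 ÷ R$1,062,132.10 = 1.4794; DFL = R$1,062,132.10 ÷ R$807,636.10 = 1.3151.
Combined leverage = 1.4794 × 1.3151 = 1.9456.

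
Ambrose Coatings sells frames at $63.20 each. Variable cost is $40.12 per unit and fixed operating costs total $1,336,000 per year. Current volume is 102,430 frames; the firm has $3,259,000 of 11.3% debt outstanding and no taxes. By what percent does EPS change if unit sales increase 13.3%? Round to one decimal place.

Total contribution margin = 102,430 × $23.08 = $2,364,084.40.
Operating income = contribution − fixed costs = $2,364,084.40 − $1,336,000 = $1,028,084.40.
Interest = $368,267.00, so EBIT − I = $659,817.40.
DCL = total CM / (EBIT − I) = $2,364,084.40 / $659,817.40 = 3.5829.
EPS therefore changes by 3.5829 × (+13.3%) = +47.7%.

+47.7%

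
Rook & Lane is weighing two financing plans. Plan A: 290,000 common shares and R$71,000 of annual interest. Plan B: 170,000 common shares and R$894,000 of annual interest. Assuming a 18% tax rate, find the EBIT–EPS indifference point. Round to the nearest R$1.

Set EPS_A = EPS_B: (EBIT − R$71,000)(1 − 0.18) ÷ 290,000 = (EBIT − R$894,000)(1 − 0.18) ÷ 170,000.
Cancelling (1 − t) and cross-multiplying: 170,000·(EBIT − 71,000) = 290,000·(EBIT − 894,000).
Solving, EBIT = (894,000·290,000 − 71,000·170,000) / (290,000 − 170,000) = 247,190,000,000 / 120,000 = 2,059,916.67.

R$2,059,917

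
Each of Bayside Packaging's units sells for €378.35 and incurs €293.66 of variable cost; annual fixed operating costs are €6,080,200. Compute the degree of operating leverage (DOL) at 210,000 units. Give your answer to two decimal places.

1.52

Contribution at this volume is 210,000 × €84.69 = €17,784,900.00.
EBIT = €17,784,900.00 − €6,080,200 = €11,704,700.00.
DOL = contribution ÷ EBIT = €17,784,900.00 ÷ €11,704,700.00 = 1.5195.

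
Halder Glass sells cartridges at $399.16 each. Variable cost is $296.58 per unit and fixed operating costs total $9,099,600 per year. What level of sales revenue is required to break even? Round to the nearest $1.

$35,408,426

Contribution margin per unit = $399.16 − $296.58 = $102.58, a CM ratio of $102.58 ÷ $399.16 = 0.2570.
Break-even sales = FC ÷ CM ratio = $9,099,600 × $399.16 / $102.58 = $35,408,426.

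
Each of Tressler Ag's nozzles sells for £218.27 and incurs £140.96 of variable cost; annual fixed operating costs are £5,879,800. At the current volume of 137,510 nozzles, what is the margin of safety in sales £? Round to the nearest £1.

£13,413,817

Contribution margin per unit = £218.27 − £140.96 = £77.31. Break-even units = £5,879,800 ÷ £77.31 = 76,054.84; break-even revenue = 76,054.84 × £218.27 = £16,600,490.83.
Actual sales revenue = 137,510 × £218.27 = £30,014,307.70.
Margin of safety = £30,014,307.70 − £16,600,490.83 = £13,413,817.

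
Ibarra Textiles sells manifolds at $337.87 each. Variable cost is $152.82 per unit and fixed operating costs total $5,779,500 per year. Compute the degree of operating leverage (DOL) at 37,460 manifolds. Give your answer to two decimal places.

Total contribution margin = 37,460 × $185.05 = $6,931,973.00.
Subtracting fixed costs: EBIT = $6,931,973.00 − $5,779,500 = $1,152,473.00.
DOL = contribution ÷ EBIT = $6,931,973.00 ÷ $1,152,473.00 = 6.0149.

6.01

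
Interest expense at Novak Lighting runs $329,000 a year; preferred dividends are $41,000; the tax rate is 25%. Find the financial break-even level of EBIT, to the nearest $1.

$383,667

Preferred dividends are paid after tax, so their pre-tax equivalent is $41,000 ÷ (1 − 0.25) = $54,666.67.
Financial break-even EBIT = interest + D_p ÷ (1 − t) = $329,000 + $54,666.67 = $383,666.67.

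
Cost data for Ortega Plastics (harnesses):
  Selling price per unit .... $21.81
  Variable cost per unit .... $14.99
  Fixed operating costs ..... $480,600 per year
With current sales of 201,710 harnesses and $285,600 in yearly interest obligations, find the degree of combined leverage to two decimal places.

Total contribution margin = 201,710 × $6.82 = $1,375,662.20.
Operating income = contribution − fixed costs = $1,375,662.20 − $480,600 = $895,062.20. Interest = $285,600.00, so EBIT − I = $609,462.20.
DCL = contribution ÷ (EBIT − I) = $1,375,662.20 ÷ $609,462.20 = 2.2572.

2.26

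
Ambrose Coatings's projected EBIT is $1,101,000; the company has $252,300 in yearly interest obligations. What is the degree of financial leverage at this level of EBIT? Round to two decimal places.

Annual interest charges come to $252,300.00.
DFL = EBIT ÷ (EBIT − I) = $1,101,000 ÷ ($1,101,000 − $252,300.00) = $1,101,000 ÷ $848,700.00 = 1.2973.

1.30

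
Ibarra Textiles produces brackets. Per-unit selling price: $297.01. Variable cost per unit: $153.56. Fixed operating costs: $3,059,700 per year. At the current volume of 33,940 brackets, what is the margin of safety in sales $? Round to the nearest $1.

$3,745,479

Each unit contributes $297.01 − $153.56 = $143.45. Break-even units = $3,059,700 ÷ $143.45 = 21,329.38; break-even revenue = 21,329.38 × $297.01 = $6,335,040.06.
Actual sales revenue = 33,940 × $297.01 = $10,080,519.40.
Margin of safety = $10,080,519.40 − $6,335,040.06 = $3,745,479.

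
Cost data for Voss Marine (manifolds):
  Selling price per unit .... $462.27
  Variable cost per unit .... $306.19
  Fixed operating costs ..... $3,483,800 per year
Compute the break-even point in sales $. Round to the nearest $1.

Contribution margin per unit = $462.27 − $306.19 = $156.08, a CM ratio of $156.08 ÷ $462.27 = 0.3376.
Break-even sales = FC ÷ CM ratio = $3,483,800 × $462.27 / $156.08 = $10,318,146.

$10,318,146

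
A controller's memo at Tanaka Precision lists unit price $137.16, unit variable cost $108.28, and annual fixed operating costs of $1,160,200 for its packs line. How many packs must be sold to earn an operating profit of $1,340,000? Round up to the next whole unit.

86,573 packs

Unit CM = price − variable cost = $137.16 − $108.28 = $28.88.
Required volume = (fixed costs + target profit) ÷ CM = ($1,160,200 + $1,340,000) ÷ $28.88 = 86,572.02, so 86,573 packs.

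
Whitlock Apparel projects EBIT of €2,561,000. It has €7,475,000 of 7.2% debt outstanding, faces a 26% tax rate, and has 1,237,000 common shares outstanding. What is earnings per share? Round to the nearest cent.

€1.21

Interest = €538,200.00, so EBT = €2,561,000 − €538,200.00 = €2,022,800.00.
Net income = €2,022,800.00 × (1 − 0.26) = €1,496,872.00.
Per share: €1,496,872.00 / 1,237,000 shares = €1.21.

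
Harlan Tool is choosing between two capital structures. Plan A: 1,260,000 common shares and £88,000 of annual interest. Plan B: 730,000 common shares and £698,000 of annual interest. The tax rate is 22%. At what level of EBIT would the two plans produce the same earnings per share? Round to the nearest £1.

£1,538,189

At indifference, (EBIT − 88,000)(1 − t)/1,260,000 = (EBIT − 698,000)(1 − t)/730,000.
The (1 − t) factor cancels: (EBIT − 88,000) × 730,000 = (EBIT − 698,000) × 1,260,000.
Solving, EBIT = (698,000·1,260,000 − 88,000·730,000) / (1,260,000 − 730,000) = 815,240,000,000 / 530,000 = 1,538,188.68.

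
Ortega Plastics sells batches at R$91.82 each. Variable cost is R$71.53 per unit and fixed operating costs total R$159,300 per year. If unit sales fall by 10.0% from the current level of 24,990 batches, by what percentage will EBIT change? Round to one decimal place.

-14.6%

Contribution at this volume is 24,990 × R$20.29 = R$507,047.10.
Operating income = contribution − fixed costs = R$507,047.10 − R$159,300 = R$347,747.10.
DOL = contribution ÷ EBIT = R$507,047.10 ÷ R$347,747.10 = 1.4581.
Operating income changes by 1.4581 × -10.0% = -14.6%.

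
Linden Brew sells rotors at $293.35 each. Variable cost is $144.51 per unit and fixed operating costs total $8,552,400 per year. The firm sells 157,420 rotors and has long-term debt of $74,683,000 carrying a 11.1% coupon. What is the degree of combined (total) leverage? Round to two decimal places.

Contribution at this volume is 157,420 × $148.84 = $23,430,392.80.
Subtracting fixed costs: EBIT = $23,430,392.80 − $8,552,400 = $14,877,992.80. Interest = $8,289,813.00, so EBIT − I = $6,588,179.80.
DCL = contribution ÷ (EBIT − I) = $23,430,392.80 ÷ $6,588,179.80 = 3.5564.

3.56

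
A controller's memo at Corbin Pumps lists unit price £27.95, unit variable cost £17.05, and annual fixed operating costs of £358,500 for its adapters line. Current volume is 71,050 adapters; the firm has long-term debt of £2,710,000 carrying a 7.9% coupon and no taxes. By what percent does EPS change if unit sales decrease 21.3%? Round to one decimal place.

-81.7%

Contribution at this volume is 71,050 × £10.90 = £774,445.00.
Subtracting fixed costs: EBIT = £774,445.00 − £358,500 = £415,945.00.
Interest = £214,090.00, so EBIT − I = £201,855.00.
DCL = total CM / (EBIT − I) = £774,445.00 / £201,855.00 = 3.8366.
%ΔEPS = DCL × %ΔSales = 3.8366 × -21.3% = -81.7%.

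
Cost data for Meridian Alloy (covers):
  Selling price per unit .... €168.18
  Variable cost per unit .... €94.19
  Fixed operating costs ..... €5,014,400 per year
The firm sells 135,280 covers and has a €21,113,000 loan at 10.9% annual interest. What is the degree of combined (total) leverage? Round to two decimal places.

3.72

Contribution at this volume is 135,280 × €73.99 = €10,009,367.20.
Subtracting fixed costs: EBIT = €10,009,367.20 − €5,014,400 = €4,994,967.20. Interest = €2,301,317.00, so EBIT − I = €2,693,650.20.
Degree of total leverage = total CM / (EBIT − interest) = €10,009,367.20 / €2,693,650.20 = 3.7159.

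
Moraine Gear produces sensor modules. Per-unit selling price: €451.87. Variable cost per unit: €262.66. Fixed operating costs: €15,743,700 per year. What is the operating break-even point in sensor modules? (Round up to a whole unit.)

Contribution margin per unit = €451.87 − €262.66 = €189.21.
Break-even Q = €15,743,700 / €189.21 = 83,207.55 → 83,208 sensor modules.

83,208 sensor modules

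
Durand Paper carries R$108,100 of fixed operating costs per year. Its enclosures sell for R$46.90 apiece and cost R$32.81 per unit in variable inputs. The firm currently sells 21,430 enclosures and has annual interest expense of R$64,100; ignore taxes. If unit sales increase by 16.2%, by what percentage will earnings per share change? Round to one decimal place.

+37.7%

At 21,430 units, contribution = 21,430 × R$14.09 = R$301,948.70.
Subtracting fixed costs: EBIT = R$301,948.70 − R$108,100 = R$193,848.70.
Interest = R$64,100.00, so EBIT − I = R$129,748.70.
DCL = total CM / (EBIT − I) = R$301,948.70 / R$129,748.70 = 2.3272.
EPS therefore changes by 2.3272 × (+16.2%) = +37.7%.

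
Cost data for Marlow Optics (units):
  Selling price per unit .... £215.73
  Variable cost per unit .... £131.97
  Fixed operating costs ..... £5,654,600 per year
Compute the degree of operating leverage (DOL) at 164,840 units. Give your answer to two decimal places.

1.69

At 164,840 units, contribution = 164,840 × £83.76 = £13,806,998.40.
Subtracting fixed costs: EBIT = £13,806,998.40 − £5,654,600 = £8,152,398.40.
Degree of operating leverage = £13,806,998.40 / £8,152,398.40 = 1.6936.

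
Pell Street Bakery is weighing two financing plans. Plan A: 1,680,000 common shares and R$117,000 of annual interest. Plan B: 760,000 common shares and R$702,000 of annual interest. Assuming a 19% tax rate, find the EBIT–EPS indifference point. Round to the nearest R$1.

R$1,185,261

Set EPS_A = EPS_B: (EBIT − R$117,000)(1 − 0.19) ÷ 1,680,000 = (EBIT − R$702,000)(1 − 0.19) ÷ 760,000.
The (1 − t) factor cancels: (EBIT − 117,000) × 760,000 = (EBIT − 702,000) × 1,680,000.
Solving, EBIT = (702,000·1,680,000 − 117,000·760,000) / (1,680,000 − 760,000) = 1,090,440,000,000 / 920,000 = 1,185,260.87.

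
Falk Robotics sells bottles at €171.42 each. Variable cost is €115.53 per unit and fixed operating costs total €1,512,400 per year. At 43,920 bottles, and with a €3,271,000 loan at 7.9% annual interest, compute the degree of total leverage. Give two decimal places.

Total contribution margin = 43,920 × €55.89 = €2,454,688.80.
Operating income = contribution − fixed costs = €2,454,688.80 − €1,512,400 = €942,288.80. Interest = €258,409.00, so EBIT − I = €683,879.80.
Degree of total leverage = total CM / (EBIT − interest) = €2,454,688.80 / €683,879.80 = 3.5894.

3.59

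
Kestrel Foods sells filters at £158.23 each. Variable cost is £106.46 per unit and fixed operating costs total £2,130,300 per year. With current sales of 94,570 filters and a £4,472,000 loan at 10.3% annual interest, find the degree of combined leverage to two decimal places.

At 94,570 units, contribution = 94,570 × £51.77 = £4,895,888.90.
Operating income = contribution − fixed costs = £4,895,888.90 − £2,130,300 = £2,765,588.90. Interest = £460,616.00, so EBIT − I = £2,304,972.90.
DCL = contribution ÷ (EBIT − I) = £4,895,888.90 ÷ £2,304,972.90 = 2.1241.

2.12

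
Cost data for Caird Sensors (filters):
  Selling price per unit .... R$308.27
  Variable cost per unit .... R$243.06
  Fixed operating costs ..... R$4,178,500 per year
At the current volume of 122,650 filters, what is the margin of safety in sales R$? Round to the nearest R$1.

Each unit contributes R$308.27 − R$243.06 = R$65.21. Break-even units = R$4,178,500 ÷ R$65.21 = 64,077.60; break-even revenue = 64,077.60 × R$308.27 = R$19,753,200.35.
Actual sales revenue = 122,650 × R$308.27 = R$37,809,315.50.
Margin of safety = R$37,809,315.50 − R$19,753,200.35 = R$18,056,115.

R$18,056,115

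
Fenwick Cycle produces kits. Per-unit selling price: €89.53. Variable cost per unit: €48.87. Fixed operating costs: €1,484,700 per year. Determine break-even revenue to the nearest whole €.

CM per unit = €89.53 − €48.87 = €40.66; CM ratio = €40.66 / €89.53 = 0.4541.
Break-even revenue = fixed costs × price ÷ CM = €1,484,700 × €89.53 ÷ €40.66 = €3,269,188.

€3,269,188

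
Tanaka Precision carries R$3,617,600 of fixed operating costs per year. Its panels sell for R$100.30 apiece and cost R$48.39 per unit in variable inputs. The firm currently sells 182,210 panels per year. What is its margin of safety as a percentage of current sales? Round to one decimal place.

61.8%

Contribution margin per unit = R$100.30 − R$48.39 = R$51.91. Break-even units = R$3,617,600 ÷ R$51.91 = 69,689.85; break-even revenue = 69,689.85 × R$100.30 = R$6,989,891.74.
Actual sales revenue = 182,210 × R$100.30 = R$18,275,663.00.
Margin of safety = (R$18,275,663.00 − R$6,989,891.74) ÷ R$18,275,663.00 = 61.8%.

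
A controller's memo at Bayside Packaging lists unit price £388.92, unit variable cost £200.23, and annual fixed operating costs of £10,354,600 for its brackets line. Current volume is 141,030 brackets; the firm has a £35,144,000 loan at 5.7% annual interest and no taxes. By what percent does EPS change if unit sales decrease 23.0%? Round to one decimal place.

-42.9%

At 141,030 units, contribution = 141,030 × £188.69 = £26,610,950.70.
EBIT = £26,610,950.70 − £10,354,600 = £16,256,350.70.
After interest of £2,003,208.00, pre-tax earnings = £14,253,142.70.
DCL = total CM / (EBIT − I) = £26,610,950.70 / £14,253,142.70 = 1.8670.
EPS therefore changes by 1.8670 × (-23.0%) = -42.9%.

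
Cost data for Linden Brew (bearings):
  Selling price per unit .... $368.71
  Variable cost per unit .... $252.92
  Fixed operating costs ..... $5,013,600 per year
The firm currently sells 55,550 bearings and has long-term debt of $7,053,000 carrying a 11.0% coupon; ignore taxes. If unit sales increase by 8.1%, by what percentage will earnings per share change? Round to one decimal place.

At 55,550 units, contribution = 55,550 × $115.79 = $6,432,134.50.
Subtracting fixed costs: EBIT = $6,432,134.50 − $5,013,600 = $1,418,534.50.
After interest of $775,830.00, pre-tax earnings = $642,704.50.
DCL = total CM / (EBIT − I) = $6,432,134.50 / $642,704.50 = 10.0079.
%ΔEPS = DCL × %ΔSales = 10.0079 × +8.1% = +81.1%.

+81.1%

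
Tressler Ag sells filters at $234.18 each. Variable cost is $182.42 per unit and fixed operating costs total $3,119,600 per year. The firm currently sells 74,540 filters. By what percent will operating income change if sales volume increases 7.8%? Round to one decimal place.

Contribution at this volume is 74,540 × $51.76 = $3,858,190.40.
Subtracting fixed costs: EBIT = $3,858,190.40 − $3,119,600 = $738,590.40.
So DOL = total CM / EBIT = $3,858,190.40 / $738,590.40 = 5.2237.
So EBIT moves 5.2237 × (+7.8%) = +40.7%.

+40.7%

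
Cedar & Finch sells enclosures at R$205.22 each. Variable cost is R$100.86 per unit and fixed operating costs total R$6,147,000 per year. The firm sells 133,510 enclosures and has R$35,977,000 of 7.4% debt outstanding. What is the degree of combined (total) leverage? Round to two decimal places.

2.72

Total contribution margin = 133,510 × R$104.36 = R$13,933,103.60.
EBIT = R$13,933,103.60 − R$6,147,000 = R$7,786,103.60. Interest = R$2,662,298.00.
DOL = R$13,933,103.60 ÷ R$7,786,103.60 = 1.7895; DFL = R$7,786,103.60 ÷ R$5,123,805.60 = 1.5196.
DCL = DOL × DFL = 1.7895 × 1.5196 = 2.7193.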